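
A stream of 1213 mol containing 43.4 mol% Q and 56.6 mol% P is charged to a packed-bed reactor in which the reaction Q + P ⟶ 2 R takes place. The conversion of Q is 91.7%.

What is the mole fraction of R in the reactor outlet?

Q reacted = 0.917 × 526.4 = 482.7 mol; ν_Q = −1, so ξ = 482.7/1 = 482.7 mol.
Outlet amounts (n = n₀ + ν ξ):
  Q: 526.4 − 1(482.7) = 43.69
  P: 686.6 − 1(482.7) = 203.8
  R: 0 + 2(482.7) = 965.5
Total out = 1213 mol; y_R = 965.5 / 1213 = 0.796.

0.796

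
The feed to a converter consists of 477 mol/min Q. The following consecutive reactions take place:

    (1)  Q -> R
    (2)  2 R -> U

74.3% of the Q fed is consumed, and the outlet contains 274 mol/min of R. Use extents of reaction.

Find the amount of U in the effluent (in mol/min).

40.2 mol/min

Conversion of Q: Q consumed = 1ξ₁ = 0.743 × 477 → ξ₁ = 354.4 mol/min.
R balance: n_R = 0 + 1ξ₁ − 2ξ₂ = 274 → ξ₂ = (1·354.4 − 274)/2 = 40.21 mol/min.
Outlet amounts (n = n₀ + Σ ν·ξ):
  Q: 477 − 1(354.4) = 122.6
  R: 0 + 1(354.4) − 2(40.21) = 274
  U: 0 + 1(40.21) = 40.21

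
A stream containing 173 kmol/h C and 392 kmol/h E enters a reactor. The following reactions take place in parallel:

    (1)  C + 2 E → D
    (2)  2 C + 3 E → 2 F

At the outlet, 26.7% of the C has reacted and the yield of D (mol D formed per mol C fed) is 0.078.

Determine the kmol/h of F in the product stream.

Yield of D: 1ξ₁ / 173 = 0.078 → ξ₁ = 13.49 kmol/h.
Conversion of C: 1ξ₁ + 2ξ₂ = 0.267 × 173 = 46.19 → ξ₂ = 16.35 kmol/h.
Outlet amounts (n = n₀ + Σ ν·ξ):
  C: 173 − 1(13.49) − 2(16.35) = 126.8
  E: 392 − 2(13.49) − 3(16.35) = 316
  D: 0 + 1(13.49) = 13.49
  F: 0 + 2(16.35) = 32.7

32.7 kmol/h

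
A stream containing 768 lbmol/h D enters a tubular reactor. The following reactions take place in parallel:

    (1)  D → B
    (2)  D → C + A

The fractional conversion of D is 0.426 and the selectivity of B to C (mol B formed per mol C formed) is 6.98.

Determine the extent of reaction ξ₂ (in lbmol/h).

ξ₂ = 41 lbmol/h

Conversion of D: D consumed = 0.426 × 768 = 327.2 lbmol/h = 1ξ₁ + 1ξ₂.
Selectivity: 1ξ₁ / (1ξ₂) = 6.98 → ξ₁ = 6.98 ξ₂.
Substitute: (1·6.98 + 1) ξ₂ = 327.2 → ξ₂ = 41 lbmol/h, ξ₁ = 286.2 lbmol/h.
Outlet amounts (n = n₀ + Σ ν·ξ):
  D: 768 − 1(286.2) − 1(41) = 440.8
  B: 0 + 1(286.2) = 286.2
  C: 0 + 1(41) = 41
  A: 0 + 1(41) = 41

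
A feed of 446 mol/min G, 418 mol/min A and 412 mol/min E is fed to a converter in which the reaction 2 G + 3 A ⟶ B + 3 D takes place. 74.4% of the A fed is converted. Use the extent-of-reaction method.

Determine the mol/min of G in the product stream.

A reacted = 0.744 × 418 = 311 mol/min; ν_A = −3, so ξ = 311/3 = 103.7 mol/min.
Outlet amounts (n = n₀ + ν ξ):
  G: 446 − 2(103.7) = 238.7
  A: 418 − 3(103.7) = 107
  B: 0 + 1(103.7) = 103.7
  D: 0 + 3(103.7) = 311
  E: 412 (inert)

239 mol/min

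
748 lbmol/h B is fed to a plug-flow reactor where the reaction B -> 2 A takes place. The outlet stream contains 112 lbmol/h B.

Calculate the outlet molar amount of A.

1270 lbmol/h

For B: n = n₀ − 1ξ → 112 = 748 − 1ξ, giving ξ = 636 lbmol/h.
Outlet amounts (n = n₀ + ν ξ):
  B: 748 − 1(636) = 112
  A: 0 + 2(636) = 1272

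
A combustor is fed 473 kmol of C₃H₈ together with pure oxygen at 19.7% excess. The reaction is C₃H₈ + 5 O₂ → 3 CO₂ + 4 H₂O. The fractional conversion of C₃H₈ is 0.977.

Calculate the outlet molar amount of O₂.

Stoichiometric O₂ = 5 × 473 = 2365 kmol; O₂ fed = 2365 × 1.197 = 2831 kmol.
Fuel reacted = 0.977 × 473 → ξ = 462.1 kmol.
Outlet (n = n₀ + ν ξ):
  C₃H₈: 473 − 1(462.1) = 10.88
  O₂: 2831 − 5(462.1) = 520.3
  CO₂: 0 + 3(462.1) = 1386
  H₂O: 0 + 4(462.1) = 1848

520 kmol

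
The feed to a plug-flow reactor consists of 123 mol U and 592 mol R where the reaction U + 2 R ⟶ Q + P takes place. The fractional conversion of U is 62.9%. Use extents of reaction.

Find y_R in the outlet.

0.686

U reacted = 0.629 × 123 = 77.37 mol; ν_U = −1, so ξ = 77.37/1 = 77.37 mol.
Outlet amounts (n = n₀ + ν ξ):
  U: 123 − 1(77.37) = 45.63
  R: 592 − 2(77.37) = 437.3
  Q: 0 + 1(77.37) = 77.37
  P: 0 + 1(77.37) = 77.37
Total out = 637.6 mol; y_R = 437.3 / 637.6 = 0.6858.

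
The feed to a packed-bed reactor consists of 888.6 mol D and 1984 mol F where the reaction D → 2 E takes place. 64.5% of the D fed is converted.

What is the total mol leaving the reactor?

D reacted = 0.645 × 888.6 = 573.1 mol; ν_D = −1, so ξ = 573.1/1 = 573.1 mol.
Outlet amounts (n = n₀ + ν ξ):
  D: 888.6 − 1(573.1) = 315.5
  E: 0 + 2(573.1) = 1146
  F: 1984 (inert)
Total out = 315.5 + 1146 + 1984 = 3446 mol.

3450 mol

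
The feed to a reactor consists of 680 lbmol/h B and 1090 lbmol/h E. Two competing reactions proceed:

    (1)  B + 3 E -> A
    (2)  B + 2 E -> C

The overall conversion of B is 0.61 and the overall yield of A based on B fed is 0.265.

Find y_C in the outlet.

Yield of A: 1ξ₁ / 680 = 0.265 → ξ₁ = 180.2 lbmol/h.
Conversion of B: 1ξ₁ + 1ξ₂ = 0.61 × 680 = 414.8 → ξ₂ = 234.6 lbmol/h.
Outlet amounts (n = n₀ + Σ ν·ξ):
  B: 680 − 1(180.2) − 1(234.6) = 265.2
  E: 1090 − 3(180.2) − 2(234.6) = 80.2
  A: 0 + 1(180.2) = 180.2
  C: 0 + 1(234.6) = 234.6
Total out = 760.2 lbmol/h; y_C = 234.6 / 760.2 = 0.3086.

0.309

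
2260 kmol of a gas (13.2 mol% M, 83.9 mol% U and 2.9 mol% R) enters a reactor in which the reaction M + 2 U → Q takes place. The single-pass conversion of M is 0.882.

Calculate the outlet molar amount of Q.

263 kmol

M reacted = 0.882 × 298.3 = 263.1 kmol; ν_M = −1, so ξ = 263.1/1 = 263.1 kmol.
Outlet amounts (n = n₀ + ν ξ):
  M: 298.3 − 1(263.1) = 35.2
  U: 1896 − 2(263.1) = 1370
  Q: 0 + 1(263.1) = 263.1
  R: 65.54 (inert)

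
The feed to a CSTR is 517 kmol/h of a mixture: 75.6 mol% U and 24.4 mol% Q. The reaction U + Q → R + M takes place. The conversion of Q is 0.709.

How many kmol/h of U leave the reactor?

Q reacted = 0.709 × 126.1 = 89.44 kmol/h; ν_Q = −1, so ξ = 89.44/1 = 89.44 kmol/h.
Outlet amounts (n = n₀ + ν ξ):
  U: 390.9 − 1(89.44) = 301.4
  Q: 126.1 − 1(89.44) = 36.71
  R: 0 + 1(89.44) = 89.44
  M: 0 + 1(89.44) = 89.44

301 kmol/h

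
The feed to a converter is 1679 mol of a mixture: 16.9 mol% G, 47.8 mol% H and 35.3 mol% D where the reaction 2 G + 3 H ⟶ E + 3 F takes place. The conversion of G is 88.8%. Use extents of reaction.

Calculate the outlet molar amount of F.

378 mol

G reacted = 0.888 × 283.8 = 252 mol; ν_G = −2, so ξ = 252/2 = 126 mol.
Outlet amounts (n = n₀ + ν ξ):
  G: 283.8 − 2(126) = 31.78
  H: 802.6 − 3(126) = 424.6
  E: 0 + 1(126) = 126
  F: 0 + 3(126) = 378
  D: 592.7 (inert)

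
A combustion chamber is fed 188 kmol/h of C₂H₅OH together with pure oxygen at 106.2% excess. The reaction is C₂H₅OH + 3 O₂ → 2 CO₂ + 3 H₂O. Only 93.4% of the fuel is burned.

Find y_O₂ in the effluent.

0.417

Stoichiometric O₂ = 3 × 188 = 564 kmol/h; O₂ fed = 564 × 2.062 = 1163 kmol/h.
Fuel reacted = 0.934 × 188 → ξ = 175.6 kmol/h.
Outlet (n = n₀ + ν ξ):
  C₂H₅OH: 188 − 1(175.6) = 12.41
  O₂: 1163 − 3(175.6) = 636.2
  CO₂: 0 + 2(175.6) = 351.2
  H₂O: 0 + 3(175.6) = 526.8
Total out = 1527 kmol/h; y_O₂ = 636.2 / 1527 = 0.4167.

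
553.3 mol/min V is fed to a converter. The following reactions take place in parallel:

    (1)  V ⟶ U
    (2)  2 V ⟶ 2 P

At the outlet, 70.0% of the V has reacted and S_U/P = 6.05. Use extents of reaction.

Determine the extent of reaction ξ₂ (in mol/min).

Conversion of V: V consumed = 0.7 × 553.3 = 387.3 mol/min = 1ξ₁ + 2ξ₂.
Selectivity: 1ξ₁ / (2ξ₂) = 6.05 → ξ₁ = 12.1 ξ₂.
Substitute: (1·12.1 + 2) ξ₂ = 387.3 → ξ₂ = 27.47 mol/min, ξ₁ = 332.4 mol/min.
Outlet amounts (n = n₀ + Σ ν·ξ):
  V: 553.3 − 1(332.4) − 2(27.47) = 166
  U: 0 + 1(332.4) = 332.4
  P: 0 + 2(27.47) = 54.94

ξ₂ = 27.5 mol/min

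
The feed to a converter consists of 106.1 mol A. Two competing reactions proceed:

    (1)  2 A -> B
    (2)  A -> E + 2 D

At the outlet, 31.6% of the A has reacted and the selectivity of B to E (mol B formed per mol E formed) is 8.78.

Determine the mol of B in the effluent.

15.9 mol

Conversion of A: A consumed = 0.316 × 106.1 = 33.53 mol = 2ξ₁ + 1ξ₂.
Selectivity: 1ξ₁ / (1ξ₂) = 8.78 → ξ₁ = 8.78 ξ₂.
Substitute: (2·8.78 + 1) ξ₂ = 33.53 → ξ₂ = 1.806 mol, ξ₁ = 15.86 mol.
Outlet amounts (n = n₀ + Σ ν·ξ):
  A: 106.1 − 2(15.86) − 1(1.806) = 72.57
  B: 0 + 1(15.86) = 15.86
  E: 0 + 1(1.806) = 1.806
  D: 0 + 2(1.806) = 3.613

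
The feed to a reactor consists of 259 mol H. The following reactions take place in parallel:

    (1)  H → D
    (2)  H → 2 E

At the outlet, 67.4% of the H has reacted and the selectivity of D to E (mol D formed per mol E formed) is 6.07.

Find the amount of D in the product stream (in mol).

161 mol

Conversion of H: H consumed = 0.674 × 259 = 174.6 mol = 1ξ₁ + 1ξ₂.
Selectivity: 1ξ₁ / (2ξ₂) = 6.07 → ξ₁ = 12.14 ξ₂.
Substitute: (1·12.14 + 1) ξ₂ = 174.6 → ξ₂ = 13.29 mol, ξ₁ = 161.3 mol.
Outlet amounts (n = n₀ + Σ ν·ξ):
  H: 259 − 1(161.3) − 1(13.29) = 84.43
  D: 0 + 1(161.3) = 161.3
  E: 0 + 2(13.29) = 26.57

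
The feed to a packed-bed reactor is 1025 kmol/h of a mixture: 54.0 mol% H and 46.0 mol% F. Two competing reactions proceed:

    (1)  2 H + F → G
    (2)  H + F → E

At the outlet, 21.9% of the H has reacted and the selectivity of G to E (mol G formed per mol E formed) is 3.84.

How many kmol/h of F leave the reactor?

404 kmol/h

Conversion of H: H consumed = 0.219 × 553.5 = 121.2 kmol/h = 2ξ₁ + 1ξ₂.
Selectivity: 1ξ₁ / (1ξ₂) = 3.84 → ξ₁ = 3.84 ξ₂.
Substitute: (2·3.84 + 1) ξ₂ = 121.2 → ξ₂ = 13.97 kmol/h, ξ₁ = 53.63 kmol/h.
Outlet amounts (n = n₀ + Σ ν·ξ):
  H: 553.5 − 2(53.63) − 1(13.97) = 432.3
  F: 471.5 − 1(53.63) − 1(13.97) = 403.9
  G: 0 + 1(53.63) = 53.63
  E: 0 + 1(13.97) = 13.97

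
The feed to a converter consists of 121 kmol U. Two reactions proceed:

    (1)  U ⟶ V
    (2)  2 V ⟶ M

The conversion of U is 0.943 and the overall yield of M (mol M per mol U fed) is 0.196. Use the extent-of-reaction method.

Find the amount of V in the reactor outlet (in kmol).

66.7 kmol

Conversion of U: U consumed = 1ξ₁ = 0.943 × 121 → ξ₁ = 114.1 kmol.
Yield of M: 1ξ₂ / 121 = 0.196 → ξ₂ = 23.72 kmol.
Outlet amounts (n = n₀ + Σ ν·ξ):
  U: 121 − 1(114.1) = 6.897
  V: 0 + 1(114.1) − 2(23.72) = 66.67
  M: 0 + 1(23.72) = 23.72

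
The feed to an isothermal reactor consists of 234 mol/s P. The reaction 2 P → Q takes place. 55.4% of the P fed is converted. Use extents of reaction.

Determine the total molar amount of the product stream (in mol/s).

P reacted = 0.554 × 234 = 129.6 mol/s; ν_P = −2, so ξ = 129.6/2 = 64.82 mol/s.
Outlet amounts (n = n₀ + ν ξ):
  P: 234 − 2(64.82) = 104.4
  Q: 0 + 1(64.82) = 64.82
Total out = 104.4 + 64.82 = 169.2 mol/s.

169 mol/s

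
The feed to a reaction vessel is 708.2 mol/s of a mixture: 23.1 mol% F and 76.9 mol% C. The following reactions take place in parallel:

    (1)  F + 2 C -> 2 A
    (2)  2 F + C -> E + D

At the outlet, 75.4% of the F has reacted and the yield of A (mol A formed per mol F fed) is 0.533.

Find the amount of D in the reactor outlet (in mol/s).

Yield of A: 2ξ₁ / 163.6 = 0.533 → ξ₁ = 43.6 mol/s.
Conversion of F: 1ξ₁ + 2ξ₂ = 0.754 × 163.6 = 123.4 → ξ₂ = 39.88 mol/s.
Outlet amounts (n = n₀ + Σ ν·ξ):
  F: 163.6 − 1(43.6) − 2(39.88) = 40.24
  C: 544.6 − 2(43.6) − 1(39.88) = 417.5
  A: 0 + 2(43.6) = 87.2
  E: 0 + 1(39.88) = 39.88
  D: 0 + 1(39.88) = 39.88

39.9 mol/s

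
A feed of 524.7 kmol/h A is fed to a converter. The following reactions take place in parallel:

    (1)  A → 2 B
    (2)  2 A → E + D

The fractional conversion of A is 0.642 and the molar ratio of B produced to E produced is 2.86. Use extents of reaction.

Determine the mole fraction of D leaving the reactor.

0.148

Conversion of A: A consumed = 0.642 × 524.7 = 336.9 kmol/h = 1ξ₁ + 2ξ₂.
Selectivity: 2ξ₁ / (1ξ₂) = 2.86 → ξ₁ = 1.43 ξ₂.
Substitute: (1·1.43 + 2) ξ₂ = 336.9 → ξ₂ = 98.21 kmol/h, ξ₁ = 140.4 kmol/h.
Outlet amounts (n = n₀ + Σ ν·ξ):
  A: 524.7 − 1(140.4) − 2(98.21) = 187.8
  B: 0 + 2(140.4) = 280.9
  E: 0 + 1(98.21) = 98.21
  D: 0 + 1(98.21) = 98.21
Total out = 665.1 kmol/h; y_D = 98.21 / 665.1 = 0.1477.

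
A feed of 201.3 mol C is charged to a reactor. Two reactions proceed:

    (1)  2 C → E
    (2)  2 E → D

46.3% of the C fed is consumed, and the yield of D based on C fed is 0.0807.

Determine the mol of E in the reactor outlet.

Conversion of C: C consumed = 2ξ₁ = 0.463 × 201.3 → ξ₁ = 46.6 mol.
Yield of D: 1ξ₂ / 201.3 = 0.0807 → ξ₂ = 16.24 mol.
Outlet amounts (n = n₀ + Σ ν·ξ):
  C: 201.3 − 2(46.6) = 108.1
  E: 0 + 1(46.6) − 2(16.24) = 14.11
  D: 0 + 1(16.24) = 16.24

14.1 mol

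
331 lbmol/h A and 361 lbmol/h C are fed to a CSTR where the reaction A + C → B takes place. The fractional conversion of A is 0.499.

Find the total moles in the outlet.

A reacted = 0.499 × 331 = 165.2 lbmol/h; ν_A = −1, so ξ = 165.2/1 = 165.2 lbmol/h.
Outlet amounts (n = n₀ + ν ξ):
  A: 331 − 1(165.2) = 165.8
  C: 361 − 1(165.2) = 195.8
  B: 0 + 1(165.2) = 165.2
Total out = 165.8 + 195.8 + 165.2 = 526.8 lbmol/h.

527 lbmol/h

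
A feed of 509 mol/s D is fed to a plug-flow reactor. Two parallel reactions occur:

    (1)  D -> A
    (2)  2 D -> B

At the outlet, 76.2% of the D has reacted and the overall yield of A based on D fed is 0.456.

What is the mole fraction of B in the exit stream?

0.181

Yield of A: 1ξ₁ / 509 = 0.456 → ξ₁ = 232.1 mol/s.
Conversion of D: 1ξ₁ + 2ξ₂ = 0.762 × 509 = 387.9 → ξ₂ = 77.88 mol/s.
Outlet amounts (n = n₀ + Σ ν·ξ):
  D: 509 − 1(232.1) − 2(77.88) = 121.1
  A: 0 + 1(232.1) = 232.1
  B: 0 + 1(77.88) = 77.88
Total out = 431.1 mol/s; y_B = 77.88 / 431.1 = 0.1806.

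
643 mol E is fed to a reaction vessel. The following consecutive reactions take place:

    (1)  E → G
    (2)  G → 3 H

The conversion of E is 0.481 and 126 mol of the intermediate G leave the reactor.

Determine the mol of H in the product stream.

550 mol

Conversion of E: E consumed = 1ξ₁ = 0.481 × 643 → ξ₁ = 309.3 mol.
G balance: n_G = 0 + 1ξ₁ − 1ξ₂ = 126 → ξ₂ = (1·309.3 − 126)/1 = 183.3 mol.
Outlet amounts (n = n₀ + Σ ν·ξ):
  E: 643 − 1(309.3) = 333.7
  G: 0 + 1(309.3) − 1(183.3) = 126
  H: 0 + 3(183.3) = 549.8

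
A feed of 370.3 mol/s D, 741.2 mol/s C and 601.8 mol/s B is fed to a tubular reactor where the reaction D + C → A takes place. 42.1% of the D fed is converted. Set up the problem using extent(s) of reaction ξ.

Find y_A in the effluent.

D reacted = 0.421 × 370.3 = 155.9 mol/s; ν_D = −1, so ξ = 155.9/1 = 155.9 mol/s.
Outlet amounts (n = n₀ + ν ξ):
  D: 370.3 − 1(155.9) = 214.4
  C: 741.2 − 1(155.9) = 585.3
  A: 0 + 1(155.9) = 155.9
  B: 601.8 (inert)
Total out = 1557 mol/s; y_A = 155.9 / 1557 = 0.1001.

0.1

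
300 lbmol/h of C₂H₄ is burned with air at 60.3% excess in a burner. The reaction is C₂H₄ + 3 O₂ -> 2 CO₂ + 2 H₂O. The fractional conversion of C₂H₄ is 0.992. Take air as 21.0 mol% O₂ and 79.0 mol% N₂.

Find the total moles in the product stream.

Stoichiometric O₂ = 3 × 300 = 900 lbmol/h; O₂ fed = 900 × 1.603 = 1443 lbmol/h.
N₂ fed = 1443 × 79/21 = 5427 lbmol/h.
Fuel reacted = 0.992 × 300 → ξ = 297.6 lbmol/h.
Outlet (n = n₀ + ν ξ):
  C₂H₄: 300 − 1(297.6) = 2.4
  O₂: 1443 − 3(297.6) = 549.9
  N₂: 5427 (inert)
  CO₂: 0 + 2(297.6) = 595.2
  H₂O: 0 + 2(297.6) = 595.2
Total out = 2.4 + 549.9 + 5427 + 595.2 + 595.2 = 7170 lbmol/h.

7170 lbmol/h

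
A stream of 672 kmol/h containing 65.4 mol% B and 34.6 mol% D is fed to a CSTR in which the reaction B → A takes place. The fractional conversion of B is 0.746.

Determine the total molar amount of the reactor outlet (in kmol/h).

B reacted = 0.746 × 439.5 = 327.9 kmol/h; ν_B = −1, so ξ = 327.9/1 = 327.9 kmol/h.
Outlet amounts (n = n₀ + ν ξ):
  B: 439.5 − 1(327.9) = 111.6
  A: 0 + 1(327.9) = 327.9
  D: 232.5 (inert)
Total out = 111.6 + 327.9 + 232.5 = 672 kmol/h.

672 kmol/h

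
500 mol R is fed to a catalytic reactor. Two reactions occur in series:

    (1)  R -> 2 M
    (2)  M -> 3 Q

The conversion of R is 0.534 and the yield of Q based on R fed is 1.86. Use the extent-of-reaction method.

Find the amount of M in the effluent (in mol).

224 mol

Conversion of R: R consumed = 1ξ₁ = 0.534 × 500 → ξ₁ = 267 mol.
Yield of Q: 3ξ₂ / 500 = 1.86 → ξ₂ = 310 mol.
Outlet amounts (n = n₀ + Σ ν·ξ):
  R: 500 − 1(267) = 233
  M: 0 + 2(267) − 1(310) = 224
  Q: 0 + 3(310) = 930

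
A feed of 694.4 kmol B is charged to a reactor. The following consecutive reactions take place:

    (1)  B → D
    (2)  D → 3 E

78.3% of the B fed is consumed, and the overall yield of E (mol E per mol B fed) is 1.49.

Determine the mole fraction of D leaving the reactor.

0.144

Conversion of B: B consumed = 1ξ₁ = 0.783 × 694.4 → ξ₁ = 543.7 kmol.
Yield of E: 3ξ₂ / 694.4 = 1.49 → ξ₂ = 344.9 kmol.
Outlet amounts (n = n₀ + Σ ν·ξ):
  B: 694.4 − 1(543.7) = 150.7
  D: 0 + 1(543.7) − 1(344.9) = 198.8
  E: 0 + 3(344.9) = 1035
Total out = 1384 kmol; y_D = 198.8 / 1384 = 0.1436.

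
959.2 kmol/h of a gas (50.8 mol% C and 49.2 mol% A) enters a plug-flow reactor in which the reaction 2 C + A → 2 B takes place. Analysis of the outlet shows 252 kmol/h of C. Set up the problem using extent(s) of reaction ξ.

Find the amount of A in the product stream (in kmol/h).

For C: n = n₀ − 2ξ → 252 = 487.3 − 2ξ, giving ξ = 117.6 kmol/h.
Outlet amounts (n = n₀ + ν ξ):
  C: 487.3 − 2(117.6) = 252
  A: 471.9 − 1(117.6) = 354.3
  B: 0 + 2(117.6) = 235.3

354 kmol/h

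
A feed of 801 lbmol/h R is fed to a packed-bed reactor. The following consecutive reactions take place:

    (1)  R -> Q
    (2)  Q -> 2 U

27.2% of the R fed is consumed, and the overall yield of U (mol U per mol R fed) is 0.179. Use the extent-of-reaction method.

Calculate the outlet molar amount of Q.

Conversion of R: R consumed = 1ξ₁ = 0.272 × 801 → ξ₁ = 217.9 lbmol/h.
Yield of U: 2ξ₂ / 801 = 0.179 → ξ₂ = 71.69 lbmol/h.
Outlet amounts (n = n₀ + Σ ν·ξ):
  R: 801 − 1(217.9) = 583.1
  Q: 0 + 1(217.9) − 1(71.69) = 146.2
  U: 0 + 2(71.69) = 143.4

146 lbmol/h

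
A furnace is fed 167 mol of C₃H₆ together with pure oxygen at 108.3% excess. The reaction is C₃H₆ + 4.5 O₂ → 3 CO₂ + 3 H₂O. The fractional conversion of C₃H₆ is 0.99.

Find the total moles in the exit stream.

1820 mol

Stoichiometric O₂ = 4.5 × 167 = 751.5 mol; O₂ fed = 751.5 × 2.083 = 1565 mol.
Fuel reacted = 0.99 × 167 → ξ = 165.3 mol.
Outlet (n = n₀ + ν ξ):
  C₃H₆: 167 − 1(165.3) = 1.67
  O₂: 1565 − 4.5(165.3) = 821.4
  CO₂: 0 + 3(165.3) = 496
  H₂O: 0 + 3(165.3) = 496
Total out = 1.67 + 821.4 + 496 + 496 = 1815 mol.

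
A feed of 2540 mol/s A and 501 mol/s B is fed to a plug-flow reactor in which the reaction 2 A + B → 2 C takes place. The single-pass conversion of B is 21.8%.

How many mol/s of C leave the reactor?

218 mol/s

B reacted = 0.218 × 501 = 109.2 mol/s; ν_B = −1, so ξ = 109.2/1 = 109.2 mol/s.
Outlet amounts (n = n₀ + ν ξ):
  A: 2540 − 2(109.2) = 2322
  B: 501 − 1(109.2) = 391.8
  C: 0 + 2(109.2) = 218.4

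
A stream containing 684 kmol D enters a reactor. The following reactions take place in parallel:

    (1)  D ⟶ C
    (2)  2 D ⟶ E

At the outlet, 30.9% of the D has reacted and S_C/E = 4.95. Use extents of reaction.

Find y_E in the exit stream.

Conversion of D: D consumed = 0.309 × 684 = 211.4 kmol = 1ξ₁ + 2ξ₂.
Selectivity: 1ξ₁ / (1ξ₂) = 4.95 → ξ₁ = 4.95 ξ₂.
Substitute: (1·4.95 + 2) ξ₂ = 211.4 → ξ₂ = 30.41 kmol, ξ₁ = 150.5 kmol.
Outlet amounts (n = n₀ + Σ ν·ξ):
  D: 684 − 1(150.5) − 2(30.41) = 472.6
  C: 0 + 1(150.5) = 150.5
  E: 0 + 1(30.41) = 30.41
Total out = 653.6 kmol; y_E = 30.41 / 653.6 = 0.04653.

0.0465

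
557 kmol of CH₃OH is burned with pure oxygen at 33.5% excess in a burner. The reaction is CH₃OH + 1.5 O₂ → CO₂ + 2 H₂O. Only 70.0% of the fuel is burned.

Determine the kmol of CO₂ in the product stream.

390 kmol

Stoichiometric O₂ = 1.5 × 557 = 835.5 kmol; O₂ fed = 835.5 × 1.335 = 1115 kmol.
Fuel reacted = 0.7 × 557 → ξ = 389.9 kmol.
Outlet (n = n₀ + ν ξ):
  CH₃OH: 557 − 1(389.9) = 167.1
  O₂: 1115 − 1.5(389.9) = 530.5
  CO₂: 0 + 1(389.9) = 389.9
  H₂O: 0 + 2(389.9) = 779.8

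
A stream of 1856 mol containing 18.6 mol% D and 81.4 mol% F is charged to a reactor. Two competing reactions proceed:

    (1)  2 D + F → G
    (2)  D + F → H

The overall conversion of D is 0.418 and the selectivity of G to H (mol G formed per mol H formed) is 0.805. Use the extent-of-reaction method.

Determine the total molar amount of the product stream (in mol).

1710 mol

Conversion of D: D consumed = 0.418 × 345.2 = 144.3 mol = 2ξ₁ + 1ξ₂.
Selectivity: 1ξ₁ / (1ξ₂) = 0.805 → ξ₁ = 0.805 ξ₂.
Substitute: (2·0.805 + 1) ξ₂ = 144.3 → ξ₂ = 55.29 mol, ξ₁ = 44.51 mol.
Outlet amounts (n = n₀ + Σ ν·ξ):
  D: 345.2 − 2(44.51) − 1(55.29) = 200.9
  F: 1511 − 1(44.51) − 1(55.29) = 1411
  G: 0 + 1(44.51) = 44.51
  H: 0 + 1(55.29) = 55.29
Total out = 200.9 + 1411 + 44.51 + 55.29 = 1712 mol.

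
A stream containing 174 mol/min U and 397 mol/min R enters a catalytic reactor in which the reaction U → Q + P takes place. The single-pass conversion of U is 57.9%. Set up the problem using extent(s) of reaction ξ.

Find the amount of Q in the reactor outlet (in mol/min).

U reacted = 0.579 × 174 = 100.7 mol/min; ν_U = −1, so ξ = 100.7/1 = 100.7 mol/min.
Outlet amounts (n = n₀ + ν ξ):
  U: 174 − 1(100.7) = 73.25
  Q: 0 + 1(100.7) = 100.7
  P: 0 + 1(100.7) = 100.7
  R: 397 (inert)

101 mol/min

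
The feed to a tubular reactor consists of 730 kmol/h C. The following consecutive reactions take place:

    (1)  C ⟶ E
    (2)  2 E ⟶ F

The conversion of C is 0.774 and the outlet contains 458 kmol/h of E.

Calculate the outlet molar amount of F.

Conversion of C: C consumed = 1ξ₁ = 0.774 × 730 → ξ₁ = 565 kmol/h.
E balance: n_E = 0 + 1ξ₁ − 2ξ₂ = 458 → ξ₂ = (1·565 − 458)/2 = 53.51 kmol/h.
Outlet amounts (n = n₀ + Σ ν·ξ):
  C: 730 − 1(565) = 165
  E: 0 + 1(565) − 2(53.51) = 458
  F: 0 + 1(53.51) = 53.51

53.5 kmol/h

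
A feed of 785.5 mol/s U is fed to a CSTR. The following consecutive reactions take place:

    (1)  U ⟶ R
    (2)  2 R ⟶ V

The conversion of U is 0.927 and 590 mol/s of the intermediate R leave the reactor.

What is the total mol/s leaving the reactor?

Conversion of U: U consumed = 1ξ₁ = 0.927 × 785.5 → ξ₁ = 728.2 mol/s.
R balance: n_R = 0 + 1ξ₁ − 2ξ₂ = 590 → ξ₂ = (1·728.2 − 590)/2 = 69.08 mol/s.
Outlet amounts (n = n₀ + Σ ν·ξ):
  U: 785.5 − 1(728.2) = 57.34
  R: 0 + 1(728.2) − 2(69.08) = 590
  V: 0 + 1(69.08) = 69.08
Total out = 57.34 + 590 + 69.08 = 716.4 mol/s.

716 mol/s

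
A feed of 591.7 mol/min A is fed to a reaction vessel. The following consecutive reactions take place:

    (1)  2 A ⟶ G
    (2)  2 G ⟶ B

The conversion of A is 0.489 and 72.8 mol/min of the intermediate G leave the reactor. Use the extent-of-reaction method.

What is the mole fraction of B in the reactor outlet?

Conversion of A: A consumed = 2ξ₁ = 0.489 × 591.7 → ξ₁ = 144.7 mol/min.
G balance: n_G = 0 + 1ξ₁ − 2ξ₂ = 72.8 → ξ₂ = (1·144.7 − 72.8)/2 = 35.94 mol/min.
Outlet amounts (n = n₀ + Σ ν·ξ):
  A: 591.7 − 2(144.7) = 302.4
  G: 0 + 1(144.7) − 2(35.94) = 72.8
  B: 0 + 1(35.94) = 35.94
Total out = 411.1 mol/min; y_B = 35.94 / 411.1 = 0.08741.

0.0874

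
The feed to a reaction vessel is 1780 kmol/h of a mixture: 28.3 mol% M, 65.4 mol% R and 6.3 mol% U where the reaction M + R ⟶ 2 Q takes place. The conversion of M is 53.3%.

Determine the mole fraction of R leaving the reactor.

M reacted = 0.533 × 503.7 = 268.5 kmol/h; ν_M = −1, so ξ = 268.5/1 = 268.5 kmol/h.
Outlet amounts (n = n₀ + ν ξ):
  M: 503.7 − 1(268.5) = 235.2
  R: 1164 − 1(268.5) = 895.6
  Q: 0 + 2(268.5) = 537
  U: 112.1 (inert)
Total out = 1780 kmol/h; y_R = 895.6 / 1780 = 0.5032.

0.503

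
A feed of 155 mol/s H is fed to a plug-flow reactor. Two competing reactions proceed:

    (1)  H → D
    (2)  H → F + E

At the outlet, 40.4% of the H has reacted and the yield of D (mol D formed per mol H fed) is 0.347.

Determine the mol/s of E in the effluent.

Yield of D: 1ξ₁ / 155 = 0.347 → ξ₁ = 53.78 mol/s.
Conversion of H: 1ξ₁ + 1ξ₂ = 0.404 × 155 = 62.62 → ξ₂ = 8.835 mol/s.
Outlet amounts (n = n₀ + Σ ν·ξ):
  H: 155 − 1(53.78) − 1(8.835) = 92.38
  D: 0 + 1(53.78) = 53.78
  F: 0 + 1(8.835) = 8.835
  E: 0 + 1(8.835) = 8.835

8.84 mol/s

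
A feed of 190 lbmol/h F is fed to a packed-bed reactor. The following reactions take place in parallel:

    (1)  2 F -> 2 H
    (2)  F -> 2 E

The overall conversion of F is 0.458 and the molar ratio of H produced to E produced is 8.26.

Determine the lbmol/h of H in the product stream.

Conversion of F: F consumed = 0.458 × 190 = 87.02 lbmol/h = 2ξ₁ + 1ξ₂.
Selectivity: 2ξ₁ / (2ξ₂) = 8.26 → ξ₁ = 8.26 ξ₂.
Substitute: (2·8.26 + 1) ξ₂ = 87.02 → ξ₂ = 4.967 lbmol/h, ξ₁ = 41.03 lbmol/h.
Outlet amounts (n = n₀ + Σ ν·ξ):
  F: 190 − 2(41.03) − 1(4.967) = 103
  H: 0 + 2(41.03) = 82.05
  E: 0 + 2(4.967) = 9.934

82.1 lbmol/h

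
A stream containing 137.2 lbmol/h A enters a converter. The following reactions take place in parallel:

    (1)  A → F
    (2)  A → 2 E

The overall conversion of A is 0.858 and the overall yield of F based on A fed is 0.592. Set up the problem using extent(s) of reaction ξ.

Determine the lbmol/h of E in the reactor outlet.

73 lbmol/h

Yield of F: 1ξ₁ / 137.2 = 0.592 → ξ₁ = 81.22 lbmol/h.
Conversion of A: 1ξ₁ + 1ξ₂ = 0.858 × 137.2 = 117.7 → ξ₂ = 36.5 lbmol/h.
Outlet amounts (n = n₀ + Σ ν·ξ):
  A: 137.2 − 1(81.22) − 1(36.5) = 19.48
  F: 0 + 1(81.22) = 81.22
  E: 0 + 2(36.5) = 72.99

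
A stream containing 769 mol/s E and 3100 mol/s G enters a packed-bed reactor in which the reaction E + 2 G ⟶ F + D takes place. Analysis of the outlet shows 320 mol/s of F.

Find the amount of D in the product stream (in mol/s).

320 mol/s

For F: n = n₀ + 1ξ → 320 = 0 + 1ξ, giving ξ = 320 mol/s.
Outlet amounts (n = n₀ + ν ξ):
  E: 769 − 1(320) = 449
  G: 3100 − 2(320) = 2460
  F: 0 + 1(320) = 320
  D: 0 + 1(320) = 320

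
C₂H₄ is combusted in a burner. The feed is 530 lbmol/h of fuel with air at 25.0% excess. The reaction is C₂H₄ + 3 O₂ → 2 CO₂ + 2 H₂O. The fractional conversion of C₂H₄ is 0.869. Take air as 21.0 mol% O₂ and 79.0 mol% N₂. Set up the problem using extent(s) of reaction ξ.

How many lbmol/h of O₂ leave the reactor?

Stoichiometric O₂ = 3 × 530 = 1590 lbmol/h; O₂ fed = 1590 × 1.250 = 1988 lbmol/h.
N₂ fed = 1988 × 79/21 = 7477 lbmol/h.
Fuel reacted = 0.869 × 530 → ξ = 460.6 lbmol/h.
Outlet (n = n₀ + ν ξ):
  C₂H₄: 530 − 1(460.6) = 69.43
  O₂: 1988 − 3(460.6) = 605.8
  N₂: 7477 (inert)
  CO₂: 0 + 2(460.6) = 921.1
  H₂O: 0 + 2(460.6) = 921.1

606 lbmol/h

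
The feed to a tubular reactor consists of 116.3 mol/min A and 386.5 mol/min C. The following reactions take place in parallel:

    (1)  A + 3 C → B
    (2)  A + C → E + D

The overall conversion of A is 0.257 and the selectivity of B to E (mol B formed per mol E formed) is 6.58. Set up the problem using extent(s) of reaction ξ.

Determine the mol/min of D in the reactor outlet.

Conversion of A: A consumed = 0.257 × 116.3 = 29.89 mol/min = 1ξ₁ + 1ξ₂.
Selectivity: 1ξ₁ / (1ξ₂) = 6.58 → ξ₁ = 6.58 ξ₂.
Substitute: (1·6.58 + 1) ξ₂ = 29.89 → ξ₂ = 3.943 mol/min, ξ₁ = 25.95 mol/min.
Outlet amounts (n = n₀ + Σ ν·ξ):
  A: 116.3 − 1(25.95) − 1(3.943) = 86.41
  C: 386.5 − 3(25.95) − 1(3.943) = 304.7
  B: 0 + 1(25.95) = 25.95
  E: 0 + 1(3.943) = 3.943
  D: 0 + 1(3.943) = 3.943

3.94 mol/min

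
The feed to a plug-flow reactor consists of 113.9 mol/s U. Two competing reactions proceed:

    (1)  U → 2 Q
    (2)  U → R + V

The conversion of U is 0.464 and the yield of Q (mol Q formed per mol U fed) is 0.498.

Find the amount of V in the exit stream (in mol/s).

24.5 mol/s

Yield of Q: 2ξ₁ / 113.9 = 0.498 → ξ₁ = 28.36 mol/s.
Conversion of U: 1ξ₁ + 1ξ₂ = 0.464 × 113.9 = 52.85 → ξ₂ = 24.49 mol/s.
Outlet amounts (n = n₀ + Σ ν·ξ):
  U: 113.9 − 1(28.36) − 1(24.49) = 61.05
  Q: 0 + 2(28.36) = 56.72
  R: 0 + 1(24.49) = 24.49
  V: 0 + 1(24.49) = 24.49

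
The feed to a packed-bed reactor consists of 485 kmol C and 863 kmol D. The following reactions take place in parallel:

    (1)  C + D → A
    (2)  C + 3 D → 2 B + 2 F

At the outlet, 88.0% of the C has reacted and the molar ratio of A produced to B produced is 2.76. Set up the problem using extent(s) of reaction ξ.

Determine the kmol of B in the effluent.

Conversion of C: C consumed = 0.88 × 485 = 426.8 kmol = 1ξ₁ + 1ξ₂.
Selectivity: 1ξ₁ / (2ξ₂) = 2.76 → ξ₁ = 5.52 ξ₂.
Substitute: (1·5.52 + 1) ξ₂ = 426.8 → ξ₂ = 65.46 kmol, ξ₁ = 361.3 kmol.
Outlet amounts (n = n₀ + Σ ν·ξ):
  C: 485 − 1(361.3) − 1(65.46) = 58.2
  D: 863 − 1(361.3) − 3(65.46) = 305.3
  A: 0 + 1(361.3) = 361.3
  B: 0 + 2(65.46) = 130.9
  F: 0 + 2(65.46) = 130.9

131 kmol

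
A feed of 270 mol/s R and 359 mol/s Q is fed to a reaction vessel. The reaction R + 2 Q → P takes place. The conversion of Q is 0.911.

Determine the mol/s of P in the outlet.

164 mol/s

Q reacted = 0.911 × 359 = 327 mol/s; ν_Q = −2, so ξ = 327/2 = 163.5 mol/s.
Outlet amounts (n = n₀ + ν ξ):
  R: 270 − 1(163.5) = 106.5
  Q: 359 − 2(163.5) = 31.95
  P: 0 + 1(163.5) = 163.5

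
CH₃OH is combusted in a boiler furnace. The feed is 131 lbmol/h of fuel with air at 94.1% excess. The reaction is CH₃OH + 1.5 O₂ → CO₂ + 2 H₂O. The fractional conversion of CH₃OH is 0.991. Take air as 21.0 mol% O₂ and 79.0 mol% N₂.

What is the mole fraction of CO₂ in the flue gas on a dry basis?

0.0741

Stoichiometric O₂ = 1.5 × 131 = 196.5 lbmol/h; O₂ fed = 196.5 × 1.941 = 381.4 lbmol/h.
N₂ fed = 381.4 × 79/21 = 1435 lbmol/h.
Fuel reacted = 0.991 × 131 → ξ = 129.8 lbmol/h.
Outlet (n = n₀ + ν ξ):
  CH₃OH: 131 − 1(129.8) = 1.179
  O₂: 381.4 − 1.5(129.8) = 186.7
  N₂: 1435 (inert)
  CO₂: 0 + 1(129.8) = 129.8
  H₂O: 0 + 2(129.8) = 259.6
Dry total = 1752 lbmol/h; y_CO₂ (dry) = 129.8 / 1752 = 0.07408.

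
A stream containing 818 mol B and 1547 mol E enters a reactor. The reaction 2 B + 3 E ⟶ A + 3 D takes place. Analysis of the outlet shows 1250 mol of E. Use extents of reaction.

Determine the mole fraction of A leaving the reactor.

For E: n = n₀ − 3ξ → 1250 = 1547 − 3ξ, giving ξ = 99 mol.
Outlet amounts (n = n₀ + ν ξ):
  B: 818 − 2(99) = 620
  E: 1547 − 3(99) = 1250
  A: 0 + 1(99) = 99
  D: 0 + 3(99) = 297
Total out = 2266 mol; y_A = 99 / 2266 = 0.04369.

0.0437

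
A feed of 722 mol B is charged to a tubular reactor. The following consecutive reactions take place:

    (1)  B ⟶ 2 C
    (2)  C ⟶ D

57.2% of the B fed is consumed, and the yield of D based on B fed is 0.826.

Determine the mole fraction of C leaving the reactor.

Conversion of B: B consumed = 1ξ₁ = 0.572 × 722 → ξ₁ = 413 mol.
Yield of D: 1ξ₂ / 722 = 0.826 → ξ₂ = 596.4 mol.
Outlet amounts (n = n₀ + Σ ν·ξ):
  B: 722 − 1(413) = 309
  C: 0 + 2(413) − 1(596.4) = 229.6
  D: 0 + 1(596.4) = 596.4
Total out = 1135 mol; y_C = 229.6 / 1135 = 0.2023.

0.202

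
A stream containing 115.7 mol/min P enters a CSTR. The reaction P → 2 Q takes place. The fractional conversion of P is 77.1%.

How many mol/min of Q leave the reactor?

P reacted = 0.771 × 115.7 = 89.2 mol/min; ν_P = −1, so ξ = 89.2/1 = 89.2 mol/min.
Outlet amounts (n = n₀ + ν ξ):
  P: 115.7 − 1(89.2) = 26.5
  Q: 0 + 2(89.2) = 178.4

178 mol/min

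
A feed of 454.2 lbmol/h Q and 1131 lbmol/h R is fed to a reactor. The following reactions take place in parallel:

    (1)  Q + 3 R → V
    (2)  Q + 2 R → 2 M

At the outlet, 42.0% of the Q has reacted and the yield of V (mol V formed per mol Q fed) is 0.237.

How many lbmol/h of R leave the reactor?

642 lbmol/h

Yield of V: 1ξ₁ / 454.2 = 0.237 → ξ₁ = 107.6 lbmol/h.
Conversion of Q: 1ξ₁ + 1ξ₂ = 0.42 × 454.2 = 190.8 → ξ₂ = 83.12 lbmol/h.
Outlet amounts (n = n₀ + Σ ν·ξ):
  Q: 454.2 − 1(107.6) − 1(83.12) = 263.4
  R: 1131 − 3(107.6) − 2(83.12) = 641.8
  V: 0 + 1(107.6) = 107.6
  M: 0 + 2(83.12) = 166.2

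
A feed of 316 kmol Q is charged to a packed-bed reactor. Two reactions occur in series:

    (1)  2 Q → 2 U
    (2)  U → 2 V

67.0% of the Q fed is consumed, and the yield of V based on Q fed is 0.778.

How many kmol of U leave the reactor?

Conversion of Q: Q consumed = 2ξ₁ = 0.67 × 316 → ξ₁ = 105.9 kmol.
Yield of V: 2ξ₂ / 316 = 0.778 → ξ₂ = 122.9 kmol.
Outlet amounts (n = n₀ + Σ ν·ξ):
  Q: 316 − 2(105.9) = 104.3
  U: 0 + 2(105.9) − 1(122.9) = 88.8
  V: 0 + 2(122.9) = 245.8

88.8 kmol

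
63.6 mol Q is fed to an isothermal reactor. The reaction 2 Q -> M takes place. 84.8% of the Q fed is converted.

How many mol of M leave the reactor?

27 mol

Q reacted = 0.848 × 63.6 = 53.93 mol; ν_Q = −2, so ξ = 53.93/2 = 26.97 mol.
Outlet amounts (n = n₀ + ν ξ):
  Q: 63.6 − 2(26.97) = 9.667
  M: 0 + 1(26.97) = 26.97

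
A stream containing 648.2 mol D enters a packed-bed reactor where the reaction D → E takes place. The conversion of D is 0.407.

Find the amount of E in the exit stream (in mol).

D reacted = 0.407 × 648.2 = 263.8 mol; ν_D = −1, so ξ = 263.8/1 = 263.8 mol.
Outlet amounts (n = n₀ + ν ξ):
  D: 648.2 − 1(263.8) = 384.4
  E: 0 + 1(263.8) = 263.8

264 mol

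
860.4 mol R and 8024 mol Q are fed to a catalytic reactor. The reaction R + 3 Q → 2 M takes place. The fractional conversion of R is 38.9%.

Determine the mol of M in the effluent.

R reacted = 0.389 × 860.4 = 334.7 mol; ν_R = −1, so ξ = 334.7/1 = 334.7 mol.
Outlet amounts (n = n₀ + ν ξ):
  R: 860.4 − 1(334.7) = 525.7
  Q: 8024 − 3(334.7) = 7020
  M: 0 + 2(334.7) = 669.4

669 mol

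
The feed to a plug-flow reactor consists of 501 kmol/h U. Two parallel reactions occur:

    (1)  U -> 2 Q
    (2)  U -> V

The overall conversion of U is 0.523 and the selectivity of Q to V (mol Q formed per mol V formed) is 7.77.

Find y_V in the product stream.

0.0756

Conversion of U: U consumed = 0.523 × 501 = 262 kmol/h = 1ξ₁ + 1ξ₂.
Selectivity: 2ξ₁ / (1ξ₂) = 7.77 → ξ₁ = 3.885 ξ₂.
Substitute: (1·3.885 + 1) ξ₂ = 262 → ξ₂ = 53.64 kmol/h, ξ₁ = 208.4 kmol/h.
Outlet amounts (n = n₀ + Σ ν·ξ):
  U: 501 − 1(208.4) − 1(53.64) = 239
  Q: 0 + 2(208.4) = 416.8
  V: 0 + 1(53.64) = 53.64
Total out = 709.4 kmol/h; y_V = 53.64 / 709.4 = 0.07561.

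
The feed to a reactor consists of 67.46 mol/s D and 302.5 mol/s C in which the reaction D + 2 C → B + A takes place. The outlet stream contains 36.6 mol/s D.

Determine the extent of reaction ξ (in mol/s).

For D: n = n₀ − 1ξ → 36.6 = 67.46 − 1ξ, giving ξ = 30.86 mol/s.
Outlet amounts (n = n₀ + ν ξ):
  D: 67.46 − 1(30.86) = 36.6
  C: 302.5 − 2(30.86) = 240.8
  B: 0 + 1(30.86) = 30.86
  A: 0 + 1(30.86) = 30.86

ξ = 30.9 mol/s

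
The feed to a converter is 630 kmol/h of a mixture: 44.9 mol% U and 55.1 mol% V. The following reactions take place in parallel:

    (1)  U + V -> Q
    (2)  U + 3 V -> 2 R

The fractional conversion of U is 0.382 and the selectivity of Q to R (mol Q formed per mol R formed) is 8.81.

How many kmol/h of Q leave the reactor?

102 kmol/h

Conversion of U: U consumed = 0.382 × 282.9 = 108.1 kmol/h = 1ξ₁ + 1ξ₂.
Selectivity: 1ξ₁ / (2ξ₂) = 8.81 → ξ₁ = 17.62 ξ₂.
Substitute: (1·17.62 + 1) ξ₂ = 108.1 → ξ₂ = 5.803 kmol/h, ξ₁ = 102.3 kmol/h.
Outlet amounts (n = n₀ + Σ ν·ξ):
  U: 282.9 − 1(102.3) − 1(5.803) = 174.8
  V: 347.1 − 1(102.3) − 3(5.803) = 227.5
  Q: 0 + 1(102.3) = 102.3
  R: 0 + 2(5.803) = 11.61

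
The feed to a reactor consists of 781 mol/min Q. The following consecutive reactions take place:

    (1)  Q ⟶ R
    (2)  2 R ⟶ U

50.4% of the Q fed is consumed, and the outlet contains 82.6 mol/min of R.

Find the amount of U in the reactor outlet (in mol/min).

Conversion of Q: Q consumed = 1ξ₁ = 0.504 × 781 → ξ₁ = 393.6 mol/min.
R balance: n_R = 0 + 1ξ₁ − 2ξ₂ = 82.6 → ξ₂ = (1·393.6 − 82.6)/2 = 155.5 mol/min.
Outlet amounts (n = n₀ + Σ ν·ξ):
  Q: 781 − 1(393.6) = 387.4
  R: 0 + 1(393.6) − 2(155.5) = 82.6
  U: 0 + 1(155.5) = 155.5

156 mol/min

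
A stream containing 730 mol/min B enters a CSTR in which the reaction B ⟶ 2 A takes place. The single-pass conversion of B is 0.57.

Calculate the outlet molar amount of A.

B reacted = 0.57 × 730 = 416.1 mol/min; ν_B = −1, so ξ = 416.1/1 = 416.1 mol/min.
Outlet amounts (n = n₀ + ν ξ):
  B: 730 − 1(416.1) = 313.9
  A: 0 + 2(416.1) = 832.2

832 mol/min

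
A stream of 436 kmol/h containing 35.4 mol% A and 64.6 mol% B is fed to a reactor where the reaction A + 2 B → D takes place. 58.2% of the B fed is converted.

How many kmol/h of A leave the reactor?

72.4 kmol/h

B reacted = 0.582 × 281.7 = 163.9 kmol/h; ν_B = −2, so ξ = 163.9/2 = 81.96 kmol/h.
Outlet amounts (n = n₀ + ν ξ):
  A: 154.3 − 1(81.96) = 72.38
  B: 281.7 − 2(81.96) = 117.7
  D: 0 + 1(81.96) = 81.96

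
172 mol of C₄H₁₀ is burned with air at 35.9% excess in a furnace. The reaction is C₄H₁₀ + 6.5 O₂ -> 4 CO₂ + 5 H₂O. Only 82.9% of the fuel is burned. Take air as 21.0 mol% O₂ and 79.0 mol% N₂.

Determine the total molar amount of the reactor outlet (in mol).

Stoichiometric O₂ = 6.5 × 172 = 1118 mol; O₂ fed = 1118 × 1.359 = 1519 mol.
N₂ fed = 1519 × 79/21 = 5716 mol.
Fuel reacted = 0.829 × 172 → ξ = 142.6 mol.
Outlet (n = n₀ + ν ξ):
  C₄H₁₀: 172 − 1(142.6) = 29.41
  O₂: 1519 − 6.5(142.6) = 592.5
  N₂: 5716 (inert)
  CO₂: 0 + 4(142.6) = 570.4
  H₂O: 0 + 5(142.6) = 712.9
Total out = 29.41 + 592.5 + 5716 + 570.4 + 712.9 = 7621 mol.

7620 mol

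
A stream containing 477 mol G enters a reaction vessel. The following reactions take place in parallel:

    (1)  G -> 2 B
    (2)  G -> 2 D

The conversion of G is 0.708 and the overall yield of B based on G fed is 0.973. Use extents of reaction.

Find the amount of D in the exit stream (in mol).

Yield of B: 2ξ₁ / 477 = 0.973 → ξ₁ = 232.1 mol.
Conversion of G: 1ξ₁ + 1ξ₂ = 0.708 × 477 = 337.7 → ξ₂ = 105.7 mol.
Outlet amounts (n = n₀ + Σ ν·ξ):
  G: 477 − 1(232.1) − 1(105.7) = 139.3
  B: 0 + 2(232.1) = 464.1
  D: 0 + 2(105.7) = 211.3

211 mol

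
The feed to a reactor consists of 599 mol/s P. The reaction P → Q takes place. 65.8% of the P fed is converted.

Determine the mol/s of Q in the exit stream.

394 mol/s

P reacted = 0.658 × 599 = 394.1 mol/s; ν_P = −1, so ξ = 394.1/1 = 394.1 mol/s.
Outlet amounts (n = n₀ + ν ξ):
  P: 599 − 1(394.1) = 204.9
  Q: 0 + 1(394.1) = 394.1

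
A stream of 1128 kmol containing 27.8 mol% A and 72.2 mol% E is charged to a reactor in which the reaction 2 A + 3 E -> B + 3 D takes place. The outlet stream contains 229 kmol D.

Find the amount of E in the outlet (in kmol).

For D: n = n₀ + 3ξ → 229 = 0 + 3ξ, giving ξ = 76.33 kmol.
Outlet amounts (n = n₀ + ν ξ):
  A: 313.6 − 2(76.33) = 160.9
  E: 814.4 − 3(76.33) = 585.4
  B: 0 + 1(76.33) = 76.33
  D: 0 + 3(76.33) = 229

585 kmol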